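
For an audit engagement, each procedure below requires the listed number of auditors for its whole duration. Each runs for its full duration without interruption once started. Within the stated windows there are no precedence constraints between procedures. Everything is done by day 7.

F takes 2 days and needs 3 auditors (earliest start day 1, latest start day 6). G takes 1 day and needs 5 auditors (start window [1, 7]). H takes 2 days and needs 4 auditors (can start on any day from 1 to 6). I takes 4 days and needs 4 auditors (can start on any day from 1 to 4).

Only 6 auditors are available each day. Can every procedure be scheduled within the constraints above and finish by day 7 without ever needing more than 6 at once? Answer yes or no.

no

The minimum achievable peak is 7; 6 < 7, so no feasible schedule stays within the cap.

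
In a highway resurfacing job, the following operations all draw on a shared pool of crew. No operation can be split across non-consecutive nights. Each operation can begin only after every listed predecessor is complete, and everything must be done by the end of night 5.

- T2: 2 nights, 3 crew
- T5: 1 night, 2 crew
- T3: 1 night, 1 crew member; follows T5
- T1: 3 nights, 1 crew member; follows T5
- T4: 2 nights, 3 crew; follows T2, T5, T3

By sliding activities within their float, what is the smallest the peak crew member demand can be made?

4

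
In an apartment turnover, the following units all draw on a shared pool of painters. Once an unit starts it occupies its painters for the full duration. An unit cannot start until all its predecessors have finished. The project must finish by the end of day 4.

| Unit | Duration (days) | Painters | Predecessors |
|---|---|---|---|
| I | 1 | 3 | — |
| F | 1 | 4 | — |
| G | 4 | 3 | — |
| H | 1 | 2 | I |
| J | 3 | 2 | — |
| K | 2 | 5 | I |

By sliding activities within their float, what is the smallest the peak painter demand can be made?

10

Early-start (I@1, F@1, G@1, H@2, J@1, K@2) gives peak 12: d1:12  d2:12  d3:10  d4:3.
Shift J→2, K→3.
Schedule I@1, F@1, G@1, H@2, J@2, K@3: d1:10  d2:7  d3:10  d4:10 — peak 10.
Total painter-days = 37 over 4 days ⇒ peak ≥ ⌈37/4⌉ = 10, so 10 is optimal.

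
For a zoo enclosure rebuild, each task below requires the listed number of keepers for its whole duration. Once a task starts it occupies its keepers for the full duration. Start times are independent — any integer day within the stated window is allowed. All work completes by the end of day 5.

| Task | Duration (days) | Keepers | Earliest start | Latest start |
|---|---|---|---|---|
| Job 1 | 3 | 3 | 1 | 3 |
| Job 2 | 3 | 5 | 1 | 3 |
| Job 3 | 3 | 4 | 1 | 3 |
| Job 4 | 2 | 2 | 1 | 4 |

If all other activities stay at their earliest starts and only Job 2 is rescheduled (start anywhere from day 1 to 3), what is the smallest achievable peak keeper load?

Job 2@1: d1:14  d2:14  d3:12  d4:0  d5:0 → peak 14
Job 2@2: d1:9  d2:14  d3:12  d4:5  d5:0 → peak 14
Job 2@3: d1:9  d2:9  d3:12  d4:5  d5:5 → peak 12
Best is Job 2@3, peak 12.

12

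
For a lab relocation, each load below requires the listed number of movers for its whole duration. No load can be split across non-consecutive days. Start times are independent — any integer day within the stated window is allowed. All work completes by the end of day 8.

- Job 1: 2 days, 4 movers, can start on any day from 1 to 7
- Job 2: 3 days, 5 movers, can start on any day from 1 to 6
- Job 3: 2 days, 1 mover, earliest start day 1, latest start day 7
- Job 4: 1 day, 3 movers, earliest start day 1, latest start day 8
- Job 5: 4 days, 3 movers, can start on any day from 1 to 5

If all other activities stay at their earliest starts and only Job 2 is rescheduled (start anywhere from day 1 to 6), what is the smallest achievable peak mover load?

Job 2@1: d1:16  d2:13  d3:8  d4:3  d5:0  d6:0  d7:0  d8:0 → peak 16
Job 2@2: d1:11  d2:13  d3:8  d4:8  d5:0  d6:0  d7:0  d8:0 → peak 13
Job 2@3: d1:11  d2:8  d3:8  d4:8  d5:5  d6:0  d7:0  d8:0 → peak 11
Job 2@4: d1:11  d2:8  d3:3  d4:8  d5:5  d6:5  d7:0  d8:0 → peak 11
Job 2@5: d1:11  d2:8  d3:3  d4:3  d5:5  d6:5  d7:5  d8:0 → peak 11
Job 2@6: d1:11  d2:8  d3:3  d4:3  d5:0  d6:5  d7:5  d8:5 → peak 11
Best is Job 2@3, peak 11.

11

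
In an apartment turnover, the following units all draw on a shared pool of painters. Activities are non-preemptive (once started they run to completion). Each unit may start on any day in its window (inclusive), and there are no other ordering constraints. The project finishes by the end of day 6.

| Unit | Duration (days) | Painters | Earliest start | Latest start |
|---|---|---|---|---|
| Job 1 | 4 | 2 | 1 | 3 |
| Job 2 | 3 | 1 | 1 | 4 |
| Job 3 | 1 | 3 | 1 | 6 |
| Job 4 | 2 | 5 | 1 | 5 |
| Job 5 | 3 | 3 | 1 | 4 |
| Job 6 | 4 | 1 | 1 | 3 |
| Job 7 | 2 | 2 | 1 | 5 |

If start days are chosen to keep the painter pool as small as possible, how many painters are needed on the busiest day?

7

Early-start (Job 1@1, Job 2@1, Job 3@1, Job 4@1, Job 5@1, Job 6@1, Job 7@1) gives peak 17: d1:17  d2:14  d3:7  d4:3  d5:0  d6:0.
Shift Job 4→5, Job 5→2, Job 7→5.
Schedule Job 1@1, Job 2@1, Job 3@1, Job 4@5, Job 5@2, Job 6@1, Job 7@5: d1:7  d2:7  d3:7  d4:6  d5:7  d6:7 — peak 7.
Total painter-days = 41 over 6 days ⇒ peak ≥ ⌈41/6⌉ = 7, so 7 is optimal.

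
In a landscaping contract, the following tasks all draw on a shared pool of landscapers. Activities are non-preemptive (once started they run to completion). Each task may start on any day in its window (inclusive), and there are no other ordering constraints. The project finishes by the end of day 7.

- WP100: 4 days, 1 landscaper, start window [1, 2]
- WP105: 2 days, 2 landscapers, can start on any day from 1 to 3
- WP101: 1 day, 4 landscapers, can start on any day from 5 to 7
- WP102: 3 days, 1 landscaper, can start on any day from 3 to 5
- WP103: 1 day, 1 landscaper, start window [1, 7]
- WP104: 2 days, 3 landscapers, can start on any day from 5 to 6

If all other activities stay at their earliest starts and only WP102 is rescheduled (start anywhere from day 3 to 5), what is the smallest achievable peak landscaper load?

8

WP102@3: d1:4  d2:3  d3:2  d4:2  d5:8  d6:3  d7:0 → peak 8
WP102@4: d1:4  d2:3  d3:1  d4:2  d5:8  d6:4  d7:0 → peak 8
WP102@5: d1:4  d2:3  d3:1  d4:1  d5:8  d6:4  d7:1 → peak 8
Best is WP102@3, peak 8.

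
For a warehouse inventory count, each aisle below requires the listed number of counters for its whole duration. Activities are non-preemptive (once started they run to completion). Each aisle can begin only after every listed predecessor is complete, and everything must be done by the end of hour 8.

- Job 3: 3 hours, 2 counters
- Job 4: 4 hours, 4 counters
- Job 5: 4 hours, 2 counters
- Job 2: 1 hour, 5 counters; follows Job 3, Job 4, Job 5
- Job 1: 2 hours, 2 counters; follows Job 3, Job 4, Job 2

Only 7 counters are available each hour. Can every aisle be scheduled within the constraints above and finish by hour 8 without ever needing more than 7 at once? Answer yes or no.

no

The minimum achievable peak is 8; 7 < 8, so no feasible schedule stays within the cap.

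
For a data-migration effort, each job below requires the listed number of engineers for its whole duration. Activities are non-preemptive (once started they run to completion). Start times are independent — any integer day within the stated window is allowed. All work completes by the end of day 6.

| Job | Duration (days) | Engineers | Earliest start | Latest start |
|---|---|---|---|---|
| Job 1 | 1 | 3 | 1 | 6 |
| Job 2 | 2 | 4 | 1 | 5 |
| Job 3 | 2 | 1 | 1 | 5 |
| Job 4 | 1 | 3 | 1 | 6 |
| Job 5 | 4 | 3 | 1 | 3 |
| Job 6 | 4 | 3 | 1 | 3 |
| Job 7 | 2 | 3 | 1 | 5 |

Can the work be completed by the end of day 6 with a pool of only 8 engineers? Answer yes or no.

The minimum achievable peak is 9; 8 < 9, so no feasible schedule stays within the cap.

no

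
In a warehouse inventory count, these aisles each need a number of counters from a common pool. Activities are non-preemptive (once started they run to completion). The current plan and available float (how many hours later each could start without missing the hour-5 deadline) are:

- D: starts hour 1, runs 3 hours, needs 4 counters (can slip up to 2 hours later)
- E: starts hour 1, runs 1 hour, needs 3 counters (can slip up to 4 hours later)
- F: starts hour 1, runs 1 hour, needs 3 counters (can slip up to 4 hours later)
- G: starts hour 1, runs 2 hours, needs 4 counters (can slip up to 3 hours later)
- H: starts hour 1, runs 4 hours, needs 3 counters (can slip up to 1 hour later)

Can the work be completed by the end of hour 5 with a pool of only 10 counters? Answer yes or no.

Schedule D@1, E@1, F@1, G@4, H@2: h1:10  h2:7  h3:7  h4:7  h5:7 — peak 10 ≤ 10.

yes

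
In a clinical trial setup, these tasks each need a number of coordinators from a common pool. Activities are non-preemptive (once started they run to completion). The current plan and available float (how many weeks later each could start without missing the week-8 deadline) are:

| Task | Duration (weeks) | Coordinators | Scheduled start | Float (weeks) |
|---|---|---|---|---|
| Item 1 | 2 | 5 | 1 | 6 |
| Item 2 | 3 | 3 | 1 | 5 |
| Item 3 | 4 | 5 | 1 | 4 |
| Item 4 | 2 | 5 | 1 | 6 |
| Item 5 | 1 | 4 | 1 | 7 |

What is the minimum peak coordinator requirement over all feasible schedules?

Early-start (Item 1@1, Item 2@1, Item 3@1, Item 4@1, Item 5@1) gives peak 22: w1:22  w2:18  w3:8  w4:5  w5:0  w6:0  w7:0  w8:0.
Shift Item 3→3, Item 4→7, Item 5→4.
Schedule Item 1@1, Item 2@1, Item 3@3, Item 4@7, Item 5@4: w1:8  w2:8  w3:8  w4:9  w5:5  w6:5  w7:5  w8:5 — peak 9.

9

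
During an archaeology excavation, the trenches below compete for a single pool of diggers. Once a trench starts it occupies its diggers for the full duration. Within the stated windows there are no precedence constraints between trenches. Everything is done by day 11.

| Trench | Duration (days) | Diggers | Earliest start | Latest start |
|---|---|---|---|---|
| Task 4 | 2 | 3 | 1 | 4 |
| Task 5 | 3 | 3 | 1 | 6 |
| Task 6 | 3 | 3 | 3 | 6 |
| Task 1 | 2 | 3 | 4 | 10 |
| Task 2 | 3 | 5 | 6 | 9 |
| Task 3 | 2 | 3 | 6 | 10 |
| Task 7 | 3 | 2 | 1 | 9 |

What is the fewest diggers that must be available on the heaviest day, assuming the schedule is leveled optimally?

6

Early-start (Task 4@1, Task 5@1, Task 6@3, Task 1@4, Task 2@6, Task 3@6, Task 7@1) gives peak 8: d1:8  d2:8  d3:8  d4:6  d5:6  d6:8  d7:8  d8:5  d9:0  d10:0  d11:0.
Shift Task 3→9, Task 7→9.
Schedule Task 4@1, Task 5@1, Task 6@3, Task 1@4, Task 2@6, Task 3@9, Task 7@9: d1:6  d2:6  d3:6  d4:6  d5:6  d6:5  d7:5  d8:5  d9:5  d10:5  d11:2 — peak 6.
Total digger-days = 57 over 11 days ⇒ peak ≥ ⌈57/11⌉ = 6, so 6 is optimal.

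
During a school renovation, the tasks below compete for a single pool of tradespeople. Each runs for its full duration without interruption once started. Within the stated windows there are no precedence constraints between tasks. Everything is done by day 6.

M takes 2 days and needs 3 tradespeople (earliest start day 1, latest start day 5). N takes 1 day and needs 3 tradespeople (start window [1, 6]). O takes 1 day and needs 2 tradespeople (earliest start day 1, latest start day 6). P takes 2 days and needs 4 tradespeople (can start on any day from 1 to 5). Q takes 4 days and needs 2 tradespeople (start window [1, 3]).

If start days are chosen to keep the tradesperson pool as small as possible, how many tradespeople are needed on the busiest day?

5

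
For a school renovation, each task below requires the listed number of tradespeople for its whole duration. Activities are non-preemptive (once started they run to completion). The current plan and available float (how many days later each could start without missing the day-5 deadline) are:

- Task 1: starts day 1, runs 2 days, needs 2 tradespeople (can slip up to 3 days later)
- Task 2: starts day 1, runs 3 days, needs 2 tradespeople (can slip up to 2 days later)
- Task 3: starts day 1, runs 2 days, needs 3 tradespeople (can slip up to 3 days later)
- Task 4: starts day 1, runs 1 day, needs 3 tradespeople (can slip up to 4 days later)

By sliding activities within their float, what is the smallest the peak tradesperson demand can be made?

Early-start (Task 1@1, Task 2@1, Task 3@1, Task 4@1) gives peak 10: d1:10  d2:7  d3:2  d4:0  d5:0.
Shift Task 3→3, Task 4→5.
Schedule Task 1@1, Task 2@1, Task 3@3, Task 4@5: d1:4  d2:4  d3:5  d4:3  d5:3 — peak 5.

5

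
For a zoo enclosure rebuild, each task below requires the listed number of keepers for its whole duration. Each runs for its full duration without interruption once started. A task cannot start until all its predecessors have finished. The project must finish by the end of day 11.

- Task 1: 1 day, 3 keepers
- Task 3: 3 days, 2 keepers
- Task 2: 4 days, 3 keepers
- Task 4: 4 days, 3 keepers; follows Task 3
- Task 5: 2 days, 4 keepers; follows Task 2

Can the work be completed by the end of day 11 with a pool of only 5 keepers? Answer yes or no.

Schedule Task 1@1, Task 3@1, Task 2@2, Task 4@6, Task 5@10: d1:5  d2:5  d3:5  d4:3  d5:3  d6:3  d7:3  d8:3  d9:3  d10:4  d11:4 — peak 5 ≤ 5.

yes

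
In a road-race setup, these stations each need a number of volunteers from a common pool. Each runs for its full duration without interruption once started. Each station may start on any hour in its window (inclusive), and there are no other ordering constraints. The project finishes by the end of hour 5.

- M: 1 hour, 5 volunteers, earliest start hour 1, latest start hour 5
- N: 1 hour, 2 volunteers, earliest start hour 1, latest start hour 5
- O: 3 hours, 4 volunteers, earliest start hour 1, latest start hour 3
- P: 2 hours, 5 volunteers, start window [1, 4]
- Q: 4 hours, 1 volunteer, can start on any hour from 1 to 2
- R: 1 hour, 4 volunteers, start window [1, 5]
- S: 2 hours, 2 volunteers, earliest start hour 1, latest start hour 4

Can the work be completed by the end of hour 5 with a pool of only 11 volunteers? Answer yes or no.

yes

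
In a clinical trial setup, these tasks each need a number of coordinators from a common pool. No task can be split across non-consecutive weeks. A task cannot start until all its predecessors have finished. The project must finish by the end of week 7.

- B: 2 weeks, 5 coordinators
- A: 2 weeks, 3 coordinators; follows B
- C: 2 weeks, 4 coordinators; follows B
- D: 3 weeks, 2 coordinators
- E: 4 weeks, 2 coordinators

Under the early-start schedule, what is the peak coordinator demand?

11

Early-start schedule: B@1, A@3, C@3, D@1, E@1.
Load per week: week 1: 9, week 2: 9, week 3: 11, week 4: 9, week 5: 0, week 6: 0, week 7: 0.
Peak is 11.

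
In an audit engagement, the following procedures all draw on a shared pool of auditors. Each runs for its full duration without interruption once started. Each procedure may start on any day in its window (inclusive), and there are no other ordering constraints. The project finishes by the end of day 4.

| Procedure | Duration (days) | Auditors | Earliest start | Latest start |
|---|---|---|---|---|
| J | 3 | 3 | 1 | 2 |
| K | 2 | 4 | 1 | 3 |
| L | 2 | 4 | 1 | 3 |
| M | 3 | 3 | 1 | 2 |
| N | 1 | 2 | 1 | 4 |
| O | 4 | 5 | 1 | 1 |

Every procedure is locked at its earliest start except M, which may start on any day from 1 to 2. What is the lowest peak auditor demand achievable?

19

M@1: d1:21  d2:19  d3:11  d4:5 → peak 21
M@2: d1:18  d2:19  d3:11  d4:8 → peak 19
Best is M@2, peak 19.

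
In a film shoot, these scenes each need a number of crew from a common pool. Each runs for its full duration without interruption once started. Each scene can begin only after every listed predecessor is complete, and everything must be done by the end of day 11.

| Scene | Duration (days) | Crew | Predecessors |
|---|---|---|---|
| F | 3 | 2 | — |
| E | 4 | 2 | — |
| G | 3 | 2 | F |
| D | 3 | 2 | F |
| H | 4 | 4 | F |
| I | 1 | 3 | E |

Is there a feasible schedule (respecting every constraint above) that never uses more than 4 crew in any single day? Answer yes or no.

no

Total crew member-days = 45; over 11 days the average is 45/11 > 4, so some day must exceed 4.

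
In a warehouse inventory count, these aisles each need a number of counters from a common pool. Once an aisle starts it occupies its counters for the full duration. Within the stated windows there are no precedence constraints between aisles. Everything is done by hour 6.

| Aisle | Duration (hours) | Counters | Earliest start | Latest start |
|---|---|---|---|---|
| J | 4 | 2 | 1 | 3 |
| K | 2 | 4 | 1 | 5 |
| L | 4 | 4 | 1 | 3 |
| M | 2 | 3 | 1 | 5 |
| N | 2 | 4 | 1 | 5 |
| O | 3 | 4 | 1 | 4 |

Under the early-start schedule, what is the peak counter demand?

21

Early-start schedule: J@1, K@1, L@1, M@1, N@1, O@1.
Load per hour: hour 1: 21, hour 2: 21, hour 3: 10, hour 4: 6, hour 5: 0, hour 6: 0.
Peak is 21.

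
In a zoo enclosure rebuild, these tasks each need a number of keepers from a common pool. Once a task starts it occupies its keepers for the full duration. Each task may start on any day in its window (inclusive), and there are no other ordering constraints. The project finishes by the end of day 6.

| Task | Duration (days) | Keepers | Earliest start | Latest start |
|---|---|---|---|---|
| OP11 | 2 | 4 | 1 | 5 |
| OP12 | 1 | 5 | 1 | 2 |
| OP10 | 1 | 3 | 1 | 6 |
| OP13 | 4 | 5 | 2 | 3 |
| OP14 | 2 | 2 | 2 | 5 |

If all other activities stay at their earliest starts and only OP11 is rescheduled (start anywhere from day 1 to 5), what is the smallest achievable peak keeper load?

9

OP11@1: d1:12  d2:11  d3:7  d4:5  d5:5  d6:0 → peak 12
OP11@2: d1:8  d2:11  d3:11  d4:5  d5:5  d6:0 → peak 11
OP11@3: d1:8  d2:7  d3:11  d4:9  d5:5  d6:0 → peak 11
OP11@4: d1:8  d2:7  d3:7  d4:9  d5:9  d6:0 → peak 9
OP11@5: d1:8  d2:7  d3:7  d4:5  d5:9  d6:4 → peak 9
Best is OP11@4, peak 9.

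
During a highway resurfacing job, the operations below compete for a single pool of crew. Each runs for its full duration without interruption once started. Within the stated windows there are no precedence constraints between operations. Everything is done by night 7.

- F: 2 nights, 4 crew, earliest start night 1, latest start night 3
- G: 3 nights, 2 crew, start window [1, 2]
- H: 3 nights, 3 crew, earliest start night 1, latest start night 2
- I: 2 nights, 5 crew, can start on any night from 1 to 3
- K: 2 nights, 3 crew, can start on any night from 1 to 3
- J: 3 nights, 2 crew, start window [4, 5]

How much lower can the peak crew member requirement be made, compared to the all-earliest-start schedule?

Early-start peak: n1:17  n2:17  n3:5  n4:2  n5:2  n6:2  n7:0 ⇒ 17.
Leveled (F@1, G@1, H@1, I@3, K@1, J@4): n1:12  n2:12  n3:10  n4:7  n5:2  n6:2  n7:0 ⇒ 12.
Reduction 17 − 12 = 5.

5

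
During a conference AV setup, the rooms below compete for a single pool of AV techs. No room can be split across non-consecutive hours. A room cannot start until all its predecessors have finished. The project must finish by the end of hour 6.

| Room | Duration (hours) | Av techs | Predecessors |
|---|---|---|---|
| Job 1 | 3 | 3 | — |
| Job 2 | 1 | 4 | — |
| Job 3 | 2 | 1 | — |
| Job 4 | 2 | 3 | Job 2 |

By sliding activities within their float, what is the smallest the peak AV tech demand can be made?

4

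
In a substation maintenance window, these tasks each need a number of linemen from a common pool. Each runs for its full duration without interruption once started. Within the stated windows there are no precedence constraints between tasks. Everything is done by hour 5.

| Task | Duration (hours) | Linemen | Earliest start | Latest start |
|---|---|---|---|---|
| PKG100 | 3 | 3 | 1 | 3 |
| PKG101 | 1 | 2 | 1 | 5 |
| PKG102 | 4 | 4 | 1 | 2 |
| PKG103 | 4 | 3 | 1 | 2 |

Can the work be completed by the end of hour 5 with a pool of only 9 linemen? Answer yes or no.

no

The minimum achievable peak is 10; 9 < 10, so no feasible schedule stays within the cap.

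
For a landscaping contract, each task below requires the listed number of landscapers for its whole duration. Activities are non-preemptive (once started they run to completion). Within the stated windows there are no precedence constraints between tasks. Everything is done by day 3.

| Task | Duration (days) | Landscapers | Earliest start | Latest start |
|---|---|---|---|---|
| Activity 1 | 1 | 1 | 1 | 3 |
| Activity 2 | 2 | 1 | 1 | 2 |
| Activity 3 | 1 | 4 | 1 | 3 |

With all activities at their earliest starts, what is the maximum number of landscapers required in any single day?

6

Early-start schedule: Activity 1@1, Activity 2@1, Activity 3@1.
Load per day: day 1: 6, day 2: 1, day 3: 0.
Peak is 6.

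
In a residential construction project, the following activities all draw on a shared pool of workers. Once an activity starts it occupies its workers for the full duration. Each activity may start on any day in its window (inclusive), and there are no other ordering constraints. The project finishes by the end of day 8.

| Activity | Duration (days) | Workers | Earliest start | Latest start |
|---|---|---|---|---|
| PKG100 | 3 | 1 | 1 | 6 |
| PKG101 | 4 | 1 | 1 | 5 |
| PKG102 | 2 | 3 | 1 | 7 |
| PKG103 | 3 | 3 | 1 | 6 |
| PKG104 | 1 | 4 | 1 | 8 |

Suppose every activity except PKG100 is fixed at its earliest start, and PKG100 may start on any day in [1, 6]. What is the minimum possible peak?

PKG100@1: d1:12  d2:8  d3:5  d4:1  d5:0  d6:0  d7:0  d8:0 → peak 12
PKG100@2: d1:11  d2:8  d3:5  d4:2  d5:0  d6:0  d7:0  d8:0 → peak 11
PKG100@3: d1:11  d2:7  d3:5  d4:2  d5:1  d6:0  d7:0  d8:0 → peak 11
PKG100@4: d1:11  d2:7  d3:4  d4:2  d5:1  d6:1  d7:0  d8:0 → peak 11
PKG100@5: d1:11  d2:7  d3:4  d4:1  d5:1  d6:1  d7:1  d8:0 → peak 11
PKG100@6: d1:11  d2:7  d3:4  d4:1  d5:0  d6:1  d7:1  d8:1 → peak 11
Best is PKG100@2, peak 11.

11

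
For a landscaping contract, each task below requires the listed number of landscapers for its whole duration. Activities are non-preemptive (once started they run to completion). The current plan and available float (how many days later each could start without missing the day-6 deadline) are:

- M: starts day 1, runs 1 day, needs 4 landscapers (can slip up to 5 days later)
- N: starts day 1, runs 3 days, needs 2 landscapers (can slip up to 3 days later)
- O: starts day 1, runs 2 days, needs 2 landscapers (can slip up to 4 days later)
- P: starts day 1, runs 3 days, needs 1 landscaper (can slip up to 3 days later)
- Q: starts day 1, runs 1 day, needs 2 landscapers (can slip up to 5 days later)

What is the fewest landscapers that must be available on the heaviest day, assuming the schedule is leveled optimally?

4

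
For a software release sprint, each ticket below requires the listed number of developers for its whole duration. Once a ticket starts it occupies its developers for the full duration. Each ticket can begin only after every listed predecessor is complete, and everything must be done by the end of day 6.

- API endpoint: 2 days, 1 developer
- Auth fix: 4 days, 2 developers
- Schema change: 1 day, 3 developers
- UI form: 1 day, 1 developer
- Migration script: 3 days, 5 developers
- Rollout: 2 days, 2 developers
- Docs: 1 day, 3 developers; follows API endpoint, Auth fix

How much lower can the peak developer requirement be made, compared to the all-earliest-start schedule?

Early-start peak: d1:14  d2:10  d3:7  d4:2  d5:3  d6:0 ⇒ 14.
Leveled (API endpoint@1, Auth fix@1, Schema change@1, UI form@1, Migration script@3, Rollout@5, Docs@6): d1:7  d2:3  d3:7  d4:7  d5:7  d6:5 ⇒ 7.
Reduction 14 − 7 = 7.

7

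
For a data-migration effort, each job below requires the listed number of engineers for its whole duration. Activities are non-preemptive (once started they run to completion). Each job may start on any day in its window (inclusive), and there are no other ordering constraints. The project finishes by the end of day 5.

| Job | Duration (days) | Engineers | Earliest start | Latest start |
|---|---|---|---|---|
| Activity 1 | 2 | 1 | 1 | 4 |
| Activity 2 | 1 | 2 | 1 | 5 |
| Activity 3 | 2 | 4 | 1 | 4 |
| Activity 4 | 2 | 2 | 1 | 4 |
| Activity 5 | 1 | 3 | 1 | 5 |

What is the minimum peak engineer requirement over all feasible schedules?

4

Early-start (Activity 1@1, Activity 2@1, Activity 3@1, Activity 4@1, Activity 5@1) gives peak 12: d1:12  d2:7  d3:0  d4:0  d5:0.
Shift Activity 2→3, Activity 3→4, Activity 4→2.
Schedule Activity 1@1, Activity 2@3, Activity 3@4, Activity 4@2, Activity 5@1: d1:4  d2:3  d3:4  d4:4  d5:4 — peak 4.
Total engineer-days = 19 over 5 days ⇒ peak ≥ ⌈19/5⌉ = 4, so 4 is optimal.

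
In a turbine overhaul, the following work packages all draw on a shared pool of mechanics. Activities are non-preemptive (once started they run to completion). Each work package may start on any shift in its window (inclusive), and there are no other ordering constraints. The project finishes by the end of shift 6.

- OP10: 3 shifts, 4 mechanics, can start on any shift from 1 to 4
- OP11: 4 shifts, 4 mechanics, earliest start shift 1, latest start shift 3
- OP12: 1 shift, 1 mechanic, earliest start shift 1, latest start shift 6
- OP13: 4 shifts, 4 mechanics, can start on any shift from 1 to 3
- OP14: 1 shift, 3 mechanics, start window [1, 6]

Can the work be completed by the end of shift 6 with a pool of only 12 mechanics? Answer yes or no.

yes

Schedule OP10@1, OP11@1, OP12@1, OP13@2, OP14@1: s1:12  s2:12  s3:12  s4:8  s5:4  s6:0 — peak 12 ≤ 12.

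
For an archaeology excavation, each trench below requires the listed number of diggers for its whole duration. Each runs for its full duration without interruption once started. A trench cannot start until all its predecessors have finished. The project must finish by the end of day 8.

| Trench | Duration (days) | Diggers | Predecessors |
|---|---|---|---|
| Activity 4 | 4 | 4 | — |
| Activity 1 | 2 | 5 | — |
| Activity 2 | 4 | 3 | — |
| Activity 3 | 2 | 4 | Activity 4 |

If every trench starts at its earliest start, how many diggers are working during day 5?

At early start, day 5 has: Activity 3.
Demand: 4 = 4.

4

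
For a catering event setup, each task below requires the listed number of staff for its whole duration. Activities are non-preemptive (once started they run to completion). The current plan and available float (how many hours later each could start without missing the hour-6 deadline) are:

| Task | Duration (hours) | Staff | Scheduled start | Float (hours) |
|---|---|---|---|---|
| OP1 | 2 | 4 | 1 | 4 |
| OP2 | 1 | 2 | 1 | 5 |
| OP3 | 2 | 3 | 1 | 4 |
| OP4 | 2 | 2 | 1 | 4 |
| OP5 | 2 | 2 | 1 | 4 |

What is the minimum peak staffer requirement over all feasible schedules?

Early-start (OP1@1, OP2@1, OP3@1, OP4@1, OP5@1) gives peak 13: h1:13  h2:11  h3:0  h4:0  h5:0  h6:0.
Shift OP2→3, OP3→3, OP4→4, OP5→5.
Schedule OP1@1, OP2@3, OP3@3, OP4@4, OP5@5: h1:4  h2:4  h3:5  h4:5  h5:4  h6:2 — peak 5.

5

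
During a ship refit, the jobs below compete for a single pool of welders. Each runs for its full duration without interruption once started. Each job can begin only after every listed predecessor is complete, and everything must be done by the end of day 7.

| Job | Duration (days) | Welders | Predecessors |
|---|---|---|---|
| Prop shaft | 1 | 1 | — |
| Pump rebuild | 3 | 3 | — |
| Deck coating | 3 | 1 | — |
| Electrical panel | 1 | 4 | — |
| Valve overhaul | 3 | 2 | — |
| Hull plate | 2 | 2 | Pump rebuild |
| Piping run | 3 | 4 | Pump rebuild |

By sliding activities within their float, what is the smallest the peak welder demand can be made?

Early-start (Prop shaft@1, Pump rebuild@1, Deck coating@1, Electrical panel@1, Valve overhaul@1, Hull plate@4, Piping run@4) gives peak 11: d1:11  d2:6  d3:6  d4:6  d5:6  d6:4  d7:0.
Shift Electrical panel→4, Valve overhaul→2, Hull plate→5, Piping run→5.
Schedule Prop shaft@1, Pump rebuild@1, Deck coating@1, Electrical panel@4, Valve overhaul@2, Hull plate@5, Piping run@5: d1:5  d2:6  d3:6  d4:6  d5:6  d6:6  d7:4 — peak 6.
Total welder-days = 39 over 7 days ⇒ peak ≥ ⌈39/7⌉ = 6, so 6 is optimal.

6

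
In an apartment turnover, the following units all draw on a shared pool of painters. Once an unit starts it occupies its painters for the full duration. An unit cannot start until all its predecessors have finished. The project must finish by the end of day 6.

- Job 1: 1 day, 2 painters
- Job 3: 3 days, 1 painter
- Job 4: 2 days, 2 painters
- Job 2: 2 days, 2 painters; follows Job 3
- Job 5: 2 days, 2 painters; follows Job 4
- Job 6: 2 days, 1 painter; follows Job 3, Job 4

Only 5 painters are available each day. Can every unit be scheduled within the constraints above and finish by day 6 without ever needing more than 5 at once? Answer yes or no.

yes

Schedule Job 1@1, Job 3@2, Job 4@1, Job 2@5, Job 5@3, Job 6@5: d1:4  d2:3  d3:3  d4:3  d5:3  d6:3 — peak 4 ≤ 5.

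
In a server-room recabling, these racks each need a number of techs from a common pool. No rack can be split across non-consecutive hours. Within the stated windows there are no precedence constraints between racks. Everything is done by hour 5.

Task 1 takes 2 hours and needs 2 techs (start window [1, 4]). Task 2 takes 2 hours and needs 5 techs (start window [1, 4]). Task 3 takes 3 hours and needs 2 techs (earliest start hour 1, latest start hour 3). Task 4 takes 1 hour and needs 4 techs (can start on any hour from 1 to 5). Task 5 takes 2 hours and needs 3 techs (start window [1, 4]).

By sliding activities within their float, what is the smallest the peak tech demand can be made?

Early-start (Task 1@1, Task 2@1, Task 3@1, Task 4@1, Task 5@1) gives peak 16: h1:16  h2:12  h3:2  h4:0  h5:0.
Shift Task 3→3, Task 4→3, Task 5→4.
Schedule Task 1@1, Task 2@1, Task 3@3, Task 4@3, Task 5@4: h1:7  h2:7  h3:6  h4:5  h5:5 — peak 7.

7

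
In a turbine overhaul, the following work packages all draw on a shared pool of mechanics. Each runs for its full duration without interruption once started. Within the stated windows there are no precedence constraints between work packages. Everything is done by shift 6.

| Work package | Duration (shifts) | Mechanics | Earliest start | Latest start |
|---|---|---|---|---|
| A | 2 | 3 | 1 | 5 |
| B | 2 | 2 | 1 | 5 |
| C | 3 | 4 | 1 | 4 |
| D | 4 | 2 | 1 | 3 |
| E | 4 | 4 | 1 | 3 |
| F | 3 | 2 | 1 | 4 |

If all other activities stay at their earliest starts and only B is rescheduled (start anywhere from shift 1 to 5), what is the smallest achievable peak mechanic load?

15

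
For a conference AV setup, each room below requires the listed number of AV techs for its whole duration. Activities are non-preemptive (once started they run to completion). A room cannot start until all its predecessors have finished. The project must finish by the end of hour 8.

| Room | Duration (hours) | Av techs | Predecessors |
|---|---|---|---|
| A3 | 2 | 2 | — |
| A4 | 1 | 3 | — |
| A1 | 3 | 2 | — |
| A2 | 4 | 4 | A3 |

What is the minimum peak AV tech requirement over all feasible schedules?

Early-start (A3@1, A4@1, A1@1, A2@3) gives peak 7: h1:7  h2:4  h3:6  h4:4  h5:4  h6:4  h7:0  h8:0.
Shift A4→4, A2→5.
Schedule A3@1, A4@4, A1@1, A2@5: h1:4  h2:4  h3:2  h4:3  h5:4  h6:4  h7:4  h8:4 — peak 4.
Total AV tech-hours = 29 over 8 hours ⇒ peak ≥ ⌈29/8⌉ = 4, so 4 is optimal.

4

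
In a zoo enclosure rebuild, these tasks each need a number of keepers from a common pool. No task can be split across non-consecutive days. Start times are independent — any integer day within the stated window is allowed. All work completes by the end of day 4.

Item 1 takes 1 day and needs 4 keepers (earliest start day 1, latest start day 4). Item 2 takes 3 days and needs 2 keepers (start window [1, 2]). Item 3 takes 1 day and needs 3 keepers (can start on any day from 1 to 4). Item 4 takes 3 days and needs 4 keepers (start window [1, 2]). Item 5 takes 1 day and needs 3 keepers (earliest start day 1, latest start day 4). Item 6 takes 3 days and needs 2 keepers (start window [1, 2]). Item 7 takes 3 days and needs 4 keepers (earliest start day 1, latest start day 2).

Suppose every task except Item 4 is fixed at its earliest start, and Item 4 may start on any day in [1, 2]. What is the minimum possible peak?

Item 4@1: d1:22  d2:12  d3:12  d4:0 → peak 22
Item 4@2: d1:18  d2:12  d3:12  d4:4 → peak 18
Best is Item 4@2, peak 18.

18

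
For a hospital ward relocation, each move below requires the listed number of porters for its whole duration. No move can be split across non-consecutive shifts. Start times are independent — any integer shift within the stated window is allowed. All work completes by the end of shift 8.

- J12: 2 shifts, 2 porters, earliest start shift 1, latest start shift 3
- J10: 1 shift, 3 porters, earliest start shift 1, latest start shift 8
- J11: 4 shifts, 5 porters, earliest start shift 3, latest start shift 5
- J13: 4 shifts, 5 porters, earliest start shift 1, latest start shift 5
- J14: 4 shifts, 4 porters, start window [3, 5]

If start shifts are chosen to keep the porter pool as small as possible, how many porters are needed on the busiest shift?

Early-start (J12@1, J10@1, J11@3, J13@1, J14@3) gives peak 14: s1:10  s2:7  s3:14  s4:14  s5:9  s6:9  s7:0  s8:0.
Shift J10→3, J11→5, J14→4.
Schedule J12@1, J10@3, J11@5, J13@1, J14@4: s1:7  s2:7  s3:8  s4:9  s5:9  s6:9  s7:9  s8:5 — peak 9.

9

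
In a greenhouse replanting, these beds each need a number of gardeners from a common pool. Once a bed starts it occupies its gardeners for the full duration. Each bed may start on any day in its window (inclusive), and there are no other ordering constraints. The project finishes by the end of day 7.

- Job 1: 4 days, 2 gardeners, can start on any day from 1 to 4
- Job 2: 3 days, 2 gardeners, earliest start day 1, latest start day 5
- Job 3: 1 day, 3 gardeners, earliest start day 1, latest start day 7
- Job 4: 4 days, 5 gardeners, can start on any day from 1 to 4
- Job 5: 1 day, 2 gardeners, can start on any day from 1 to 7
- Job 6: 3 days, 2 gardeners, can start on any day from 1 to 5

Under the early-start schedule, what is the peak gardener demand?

Early-start schedule: Job 1@1, Job 2@1, Job 3@1, Job 4@1, Job 5@1, Job 6@1.
Load per day: day 1: 16, day 2: 11, day 3: 11, day 4: 7, day 5: 0, day 6: 0, day 7: 0.
Peak is 16.

16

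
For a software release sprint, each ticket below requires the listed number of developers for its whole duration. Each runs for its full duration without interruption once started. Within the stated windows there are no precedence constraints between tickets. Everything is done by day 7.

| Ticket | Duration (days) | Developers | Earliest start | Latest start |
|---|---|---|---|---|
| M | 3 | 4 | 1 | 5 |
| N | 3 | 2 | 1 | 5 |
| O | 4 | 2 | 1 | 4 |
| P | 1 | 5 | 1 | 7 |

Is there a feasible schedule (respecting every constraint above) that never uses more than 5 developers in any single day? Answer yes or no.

no

The minimum achievable peak is 6; 5 < 6, so no feasible schedule stays within the cap.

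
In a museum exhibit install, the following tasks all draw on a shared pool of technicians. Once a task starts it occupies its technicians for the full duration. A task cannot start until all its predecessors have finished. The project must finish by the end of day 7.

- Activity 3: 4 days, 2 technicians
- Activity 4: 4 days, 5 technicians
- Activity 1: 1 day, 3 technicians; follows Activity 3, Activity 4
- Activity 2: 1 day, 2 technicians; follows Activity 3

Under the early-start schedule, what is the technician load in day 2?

At early start, day 2 has: Activity 3, Activity 4.
Demand: 2 + 5 = 7.

7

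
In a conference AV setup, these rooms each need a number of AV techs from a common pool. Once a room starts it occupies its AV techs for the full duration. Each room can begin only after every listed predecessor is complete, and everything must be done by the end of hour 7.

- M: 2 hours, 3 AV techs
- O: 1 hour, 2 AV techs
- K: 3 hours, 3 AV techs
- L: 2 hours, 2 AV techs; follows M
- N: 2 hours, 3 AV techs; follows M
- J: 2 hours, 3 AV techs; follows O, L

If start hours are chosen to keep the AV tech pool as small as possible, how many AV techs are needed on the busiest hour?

Early-start (M@1, O@1, K@1, L@3, N@3, J@5) gives peak 8: h1:8  h2:6  h3:8  h4:5  h5:3  h6:3  h7:0.
Shift K→2, N→5.
Schedule M@1, O@1, K@2, L@3, N@5, J@5: h1:5  h2:6  h3:5  h4:5  h5:6  h6:6  h7:0 — peak 6.

6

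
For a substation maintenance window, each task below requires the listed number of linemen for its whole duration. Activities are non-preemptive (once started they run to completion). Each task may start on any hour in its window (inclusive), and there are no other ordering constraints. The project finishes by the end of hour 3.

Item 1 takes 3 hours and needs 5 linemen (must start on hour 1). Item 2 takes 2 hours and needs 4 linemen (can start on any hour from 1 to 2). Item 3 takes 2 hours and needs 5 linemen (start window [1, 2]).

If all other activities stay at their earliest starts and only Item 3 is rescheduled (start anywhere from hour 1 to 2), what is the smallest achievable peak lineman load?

Item 3@1: h1:14  h2:14  h3:5 → peak 14
Item 3@2: h1:9  h2:14  h3:10 → peak 14
Best is Item 3@1, peak 14.

14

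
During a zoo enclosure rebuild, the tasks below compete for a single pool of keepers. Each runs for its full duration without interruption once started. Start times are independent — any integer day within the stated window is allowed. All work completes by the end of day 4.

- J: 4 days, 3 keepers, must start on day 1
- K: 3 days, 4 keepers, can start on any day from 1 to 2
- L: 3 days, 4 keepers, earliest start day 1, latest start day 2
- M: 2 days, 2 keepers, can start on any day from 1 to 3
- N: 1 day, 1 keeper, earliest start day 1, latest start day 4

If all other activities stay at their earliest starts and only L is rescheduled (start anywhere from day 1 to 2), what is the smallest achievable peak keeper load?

13

L@1: d1:14  d2:13  d3:11  d4:3 → peak 14
L@2: d1:10  d2:13  d3:11  d4:7 → peak 13
Best is L@2, peak 13.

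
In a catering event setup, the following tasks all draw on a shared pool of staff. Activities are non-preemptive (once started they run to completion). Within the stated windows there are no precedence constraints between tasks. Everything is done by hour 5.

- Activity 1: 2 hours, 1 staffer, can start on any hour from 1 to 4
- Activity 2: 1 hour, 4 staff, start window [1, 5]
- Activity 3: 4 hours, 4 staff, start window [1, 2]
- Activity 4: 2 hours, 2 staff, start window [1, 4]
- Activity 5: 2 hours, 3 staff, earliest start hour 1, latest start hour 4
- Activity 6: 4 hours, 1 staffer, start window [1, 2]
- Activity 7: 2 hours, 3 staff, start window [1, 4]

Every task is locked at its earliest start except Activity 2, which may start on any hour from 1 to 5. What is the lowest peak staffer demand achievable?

14

Activity 2@1: h1:18  h2:14  h3:5  h4:5  h5:0 → peak 18
Activity 2@2: h1:14  h2:18  h3:5  h4:5  h5:0 → peak 18
Activity 2@3: h1:14  h2:14  h3:9  h4:5  h5:0 → peak 14
Activity 2@4: h1:14  h2:14  h3:5  h4:9  h5:0 → peak 14
Activity 2@5: h1:14  h2:14  h3:5  h4:5  h5:4 → peak 14
Best is Activity 2@3, peak 14.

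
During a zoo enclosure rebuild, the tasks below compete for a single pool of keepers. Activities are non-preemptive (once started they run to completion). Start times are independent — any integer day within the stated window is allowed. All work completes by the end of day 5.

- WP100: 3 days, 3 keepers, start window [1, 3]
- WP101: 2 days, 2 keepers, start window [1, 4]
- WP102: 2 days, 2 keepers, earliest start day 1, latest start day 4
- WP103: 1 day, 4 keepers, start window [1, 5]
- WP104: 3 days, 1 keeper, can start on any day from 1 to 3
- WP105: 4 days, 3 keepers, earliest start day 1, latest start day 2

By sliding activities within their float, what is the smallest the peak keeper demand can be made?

8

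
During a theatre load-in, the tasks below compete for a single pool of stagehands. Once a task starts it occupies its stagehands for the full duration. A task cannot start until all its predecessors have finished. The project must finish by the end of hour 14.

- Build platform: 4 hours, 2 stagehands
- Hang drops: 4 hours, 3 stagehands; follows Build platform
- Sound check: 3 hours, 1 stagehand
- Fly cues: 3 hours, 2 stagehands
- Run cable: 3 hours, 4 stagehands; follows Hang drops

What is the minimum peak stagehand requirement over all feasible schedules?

Early-start (Build platform@1, Hang drops@5, Sound check@1, Fly cues@1, Run cable@9) gives peak 5: h1:5  h2:5  h3:5  h4:2  h5:3  h6:3  h7:3  h8:3  h9:4  h10:4  h11:4  h12:0  h13:0  h14:0.
Shift Fly cues→9, Run cable→12.
Schedule Build platform@1, Hang drops@5, Sound check@1, Fly cues@9, Run cable@12: h1:3  h2:3  h3:3  h4:2  h5:3  h6:3  h7:3  h8:3  h9:2  h10:2  h11:2  h12:4  h13:4  h14:4 — peak 4.

4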